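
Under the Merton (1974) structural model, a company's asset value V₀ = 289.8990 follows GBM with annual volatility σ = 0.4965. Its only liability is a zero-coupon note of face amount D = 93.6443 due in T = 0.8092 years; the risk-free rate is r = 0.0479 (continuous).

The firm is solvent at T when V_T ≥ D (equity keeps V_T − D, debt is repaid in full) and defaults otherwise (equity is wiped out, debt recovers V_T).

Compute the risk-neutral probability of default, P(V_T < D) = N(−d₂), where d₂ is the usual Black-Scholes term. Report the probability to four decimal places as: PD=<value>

d₁ = [ln(V₀/D) + (r + σ²/2)T] / (σ√T)
   = [ln(289.8990/93.6443) + (0.0479 + 0.5·0.4965²)·0.8092] / (0.4965·√0.8092)
   = [1.130029 + 0.138500] / 0.446629 = 2.840227
d₂ = d₁ − σ√T = 2.840227 − 0.446629 = 2.393598
risk-neutral PD = N(−d₂) = N(-2.393598) = 0.008342

PD=0.0083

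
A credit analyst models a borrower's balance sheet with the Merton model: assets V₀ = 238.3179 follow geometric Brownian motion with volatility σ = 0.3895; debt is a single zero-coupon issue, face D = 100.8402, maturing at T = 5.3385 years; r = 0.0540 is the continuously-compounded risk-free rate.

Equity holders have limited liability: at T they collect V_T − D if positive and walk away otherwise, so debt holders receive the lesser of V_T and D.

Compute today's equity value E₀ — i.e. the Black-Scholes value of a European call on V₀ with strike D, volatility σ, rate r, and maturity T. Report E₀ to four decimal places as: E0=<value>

d₁ = [ln(V₀/D) + (r + σ²/2)T] / (σ√T)
   = [ln(238.3179/100.8402) + (0.0540 + 0.5·0.3895²)·5.3385] / (0.3895·√5.3385)
   = [0.860068 + 0.693232] / 0.899947 = 1.725990
d₂ = d₁ − σ√T = 1.725990 − 0.899947 = 0.826043
N(d₁) = 0.957825,  N(d₂) = 0.795610,  e^(−rT) = 0.749552
E₀ = V₀·N(d₁) − D·e^(−rT)·N(d₂)
   = 238.3179·0.957825 − 100.8402·0.749552·0.795610 = 168.130736

E0=168.1307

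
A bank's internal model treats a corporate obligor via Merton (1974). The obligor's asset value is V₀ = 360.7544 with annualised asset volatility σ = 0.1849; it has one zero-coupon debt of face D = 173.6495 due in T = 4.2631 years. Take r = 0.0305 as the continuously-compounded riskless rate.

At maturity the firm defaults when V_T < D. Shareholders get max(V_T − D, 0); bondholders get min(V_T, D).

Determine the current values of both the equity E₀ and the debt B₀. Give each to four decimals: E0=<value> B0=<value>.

E0=208.6447 B0=152.1097

d₁ = [ln(V₀/D) + (r + σ²/2)T] / (σ√T)
   = [ln(360.7544/173.6495) + (0.0305 + 0.5·0.1849²)·4.2631] / (0.1849·√4.2631)
   = [0.731158 + 0.202898] / 0.381768 = 2.446659
d₂ = d₁ − σ√T = 2.446659 − 0.381768 = 2.064891
N(d₁) = 0.992791,  N(d₂) = 0.980533,  e^(−rT) = 0.878074
E₀ = V₀·N(d₁) − D·e^(−rT)·N(d₂)
   = 360.7544·0.992791 − 173.6495·0.878074·0.980533 = 208.644723
B₀ = V₀ − E₀ = 360.7544 − 208.644723 = 152.109677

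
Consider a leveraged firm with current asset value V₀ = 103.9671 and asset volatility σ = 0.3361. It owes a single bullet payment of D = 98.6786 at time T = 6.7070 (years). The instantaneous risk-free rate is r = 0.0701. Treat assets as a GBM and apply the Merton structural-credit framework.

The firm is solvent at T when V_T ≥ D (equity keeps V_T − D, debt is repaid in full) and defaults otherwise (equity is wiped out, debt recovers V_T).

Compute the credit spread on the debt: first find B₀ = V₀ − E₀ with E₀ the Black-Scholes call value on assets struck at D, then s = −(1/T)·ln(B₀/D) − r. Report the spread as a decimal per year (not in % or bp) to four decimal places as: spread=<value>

d₁ = [ln(V₀/D) + (r + σ²/2)T] / (σ√T)
   = [ln(103.9671/98.6786) + (0.0701 + 0.5·0.3361²)·6.7070] / (0.3361·√6.7070)
   = [0.052206 + 0.848983] / 0.870428 = 1.035341
d₂ = d₁ − σ√T = 1.035341 − 0.870428 = 0.164913
N(d₁) = 0.849745,  N(d₂) = 0.565494,  e^(−rT) = 0.624902
E₀ = V₀·N(d₁) − D·e^(−rT)·N(d₂)
   = 103.9671·0.849745 − 98.6786·0.624902·0.565494 = 53.474675
B₀ = V₀ − E₀ = 103.9671 − 53.474675 = 50.492425
spread = −(1/T)·ln(B₀/D) − r = −(1/6.7070)·ln(50.492425/98.6786) − 0.0701 = 0.02980231

spread=0.0298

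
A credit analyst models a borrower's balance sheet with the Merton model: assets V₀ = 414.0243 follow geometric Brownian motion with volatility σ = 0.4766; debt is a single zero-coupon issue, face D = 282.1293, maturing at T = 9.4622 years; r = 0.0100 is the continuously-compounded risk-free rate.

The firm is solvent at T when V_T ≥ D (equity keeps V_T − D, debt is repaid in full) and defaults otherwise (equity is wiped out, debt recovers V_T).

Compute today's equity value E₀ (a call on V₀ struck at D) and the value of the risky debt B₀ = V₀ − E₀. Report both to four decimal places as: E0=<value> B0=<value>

d₁ = [ln(V₀/D) + (r + σ²/2)T] / (σ√T)
   = [ln(414.0243/282.1293) + (0.0100 + 0.5·0.4766²)·9.4622] / (0.4766·√9.4622)
   = [0.383559 + 1.169280] / 1.466054 = 1.059196
d₂ = d₁ − σ√T = 1.059196 − 1.466054 = -0.406858
N(d₁) = 0.855245,  N(d₂) = 0.342056,  e^(−rT) = 0.909717
E₀ = V₀·N(d₁) − D·e^(−rT)·N(d₂)
   = 414.0243·0.855245 − 282.1293·0.909717·0.342056 = 266.300787
B₀ = V₀ − E₀ = 414.0243 − 266.300787 = 147.723513

E0=266.3008 B0=147.7235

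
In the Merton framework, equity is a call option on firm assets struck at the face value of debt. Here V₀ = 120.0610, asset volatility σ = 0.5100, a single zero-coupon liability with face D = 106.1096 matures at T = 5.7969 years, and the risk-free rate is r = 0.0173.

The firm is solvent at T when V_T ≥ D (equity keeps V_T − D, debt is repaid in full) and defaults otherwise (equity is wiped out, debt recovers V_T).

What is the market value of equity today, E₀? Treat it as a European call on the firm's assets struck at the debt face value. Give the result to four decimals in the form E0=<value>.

E0=62.5327

d₁ = [ln(V₀/D) + (r + σ²/2)T] / (σ√T)
   = [ln(120.0610/106.1096) + (0.0173 + 0.5·0.5100²)·5.7969] / (0.5100·√5.7969)
   = [0.123527 + 0.854173] / 1.227914 = 0.796229
d₂ = d₁ − σ√T = 0.796229 − 1.227914 = -0.431686
N(d₁) = 0.787050,  N(d₂) = 0.332985,  e^(−rT) = 0.904578
E₀ = V₀·N(d₁) − D·e^(−rT)·N(d₂)
   = 120.0610·0.787050 − 106.1096·0.904578·0.332985 = 62.532688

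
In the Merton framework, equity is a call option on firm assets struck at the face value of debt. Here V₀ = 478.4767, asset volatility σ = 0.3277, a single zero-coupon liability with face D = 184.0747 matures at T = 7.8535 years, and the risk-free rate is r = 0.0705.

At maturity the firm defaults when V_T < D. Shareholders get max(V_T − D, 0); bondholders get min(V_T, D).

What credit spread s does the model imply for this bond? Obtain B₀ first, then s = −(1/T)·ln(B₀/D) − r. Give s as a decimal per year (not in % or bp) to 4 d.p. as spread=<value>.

d₁ = [ln(V₀/D) + (r + σ²/2)T] / (σ√T)
   = [ln(478.4767/184.0747) + (0.0705 + 0.5·0.3277²)·7.8535] / (0.3277·√7.8535)
   = [0.955266 + 0.975355] / 0.918350 = 2.102272
d₂ = d₁ − σ√T = 2.102272 − 0.918350 = 1.183922
N(d₁) = 0.982235,  N(d₂) = 0.881778,  e^(−rT) = 0.574835
E₀ = V₀·N(d₁) − D·e^(−rT)·N(d₂)
   = 478.4767·0.982235 − 184.0747·0.574835·0.881778 = 376.673430
B₀ = V₀ − E₀ = 478.4767 − 376.673430 = 101.803270
spread = −(1/T)·ln(B₀/D) − r = −(1/7.8535)·ln(101.803270/184.0747) − 0.0705 = 0.00491853

spread=0.0049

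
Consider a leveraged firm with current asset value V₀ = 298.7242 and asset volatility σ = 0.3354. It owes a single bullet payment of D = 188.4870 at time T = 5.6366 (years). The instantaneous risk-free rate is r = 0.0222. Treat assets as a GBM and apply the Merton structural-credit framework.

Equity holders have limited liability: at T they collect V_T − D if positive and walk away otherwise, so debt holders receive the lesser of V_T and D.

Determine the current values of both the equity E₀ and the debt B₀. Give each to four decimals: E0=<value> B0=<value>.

E0=155.2217 B0=143.5025

d₁ = [ln(V₀/D) + (r + σ²/2)T] / (σ√T)
   = [ln(298.7242/188.4870) + (0.0222 + 0.5·0.3354²)·5.6366] / (0.3354·√5.6366)
   = [0.460492 + 0.442172] / 0.796291 = 1.133586
d₂ = d₁ − σ√T = 1.133586 − 0.796291 = 0.337295
N(d₁) = 0.871516,  N(d₂) = 0.632053,  e^(−rT) = 0.882380
E₀ = V₀·N(d₁) − D·e^(−rT)·N(d₂)
   = 298.7242·0.871516 − 188.4870·0.882380·0.632053 = 155.221656
B₀ = V₀ − E₀ = 298.7242 − 155.221656 = 143.502544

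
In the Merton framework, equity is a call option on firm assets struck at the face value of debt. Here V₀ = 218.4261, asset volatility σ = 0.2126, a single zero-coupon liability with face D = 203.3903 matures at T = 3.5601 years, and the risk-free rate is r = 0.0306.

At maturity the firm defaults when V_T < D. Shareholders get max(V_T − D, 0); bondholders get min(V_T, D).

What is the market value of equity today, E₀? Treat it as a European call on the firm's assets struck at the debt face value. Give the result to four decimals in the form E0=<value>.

E0=52.9836

d₁ = [ln(V₀/D) + (r + σ²/2)T] / (σ√T)
   = [ln(218.4261/203.3903) + (0.0306 + 0.5·0.2126²)·3.5601] / (0.2126·√3.5601)
   = [0.071321 + 0.189395] / 0.401139 = 0.649940
d₂ = d₁ − σ√T = 0.649940 − 0.401139 = 0.248802
N(d₁) = 0.742135,  N(d₂) = 0.598243,  e^(−rT) = 0.896785
E₀ = V₀·N(d₁) − D·e^(−rT)·N(d₂)
   = 218.4261·0.742135 − 203.3903·0.896785·0.598243 = 52.983620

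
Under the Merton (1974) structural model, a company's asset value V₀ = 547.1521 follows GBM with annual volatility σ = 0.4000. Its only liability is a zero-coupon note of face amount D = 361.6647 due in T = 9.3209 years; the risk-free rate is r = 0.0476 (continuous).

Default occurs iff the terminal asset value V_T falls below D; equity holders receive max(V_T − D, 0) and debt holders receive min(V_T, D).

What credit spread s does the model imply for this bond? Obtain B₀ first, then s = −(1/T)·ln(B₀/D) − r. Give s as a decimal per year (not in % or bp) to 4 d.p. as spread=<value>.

spread=0.0295

d₁ = [ln(V₀/D) + (r + σ²/2)T] / (σ√T)
   = [ln(547.1521/361.6647) + (0.0476 + 0.5·0.4000²)·9.3209] / (0.4000·√9.3209)
   = [0.414009 + 1.189347] / 1.221206 = 1.312929
d₂ = d₁ − σ√T = 1.312929 − 1.221206 = 0.091723
N(d₁) = 0.905396,  N(d₂) = 0.536541,  e^(−rT) = 0.641674
E₀ = V₀·N(d₁) − D·e^(−rT)·N(d₂)
   = 547.1521·0.905396 − 361.6647·0.641674·0.536541 = 370.874117
B₀ = V₀ − E₀ = 547.1521 − 370.874117 = 176.277983
spread = −(1/T)·ln(B₀/D) − r = −(1/9.3209)·ln(176.277983/361.6647) − 0.0476 = 0.02950150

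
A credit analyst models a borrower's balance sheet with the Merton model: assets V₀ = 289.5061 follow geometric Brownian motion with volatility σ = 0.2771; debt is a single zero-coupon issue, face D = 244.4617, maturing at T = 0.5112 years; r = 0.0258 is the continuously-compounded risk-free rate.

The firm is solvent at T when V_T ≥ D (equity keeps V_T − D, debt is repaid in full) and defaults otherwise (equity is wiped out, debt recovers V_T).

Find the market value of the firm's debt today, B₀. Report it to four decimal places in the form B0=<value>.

B0=236.2070

d₁ = [ln(V₀/D) + (r + σ²/2)T] / (σ√T)
   = [ln(289.5061/244.4617) + (0.0258 + 0.5·0.2771²)·0.5112] / (0.2771·√0.5112)
   = [0.169118 + 0.032815] / 0.198122 = 1.019236
d₂ = d₁ − σ√T = 1.019236 − 0.198122 = 0.821115
N(d₁) = 0.845955,  N(d₂) = 0.794209,  e^(−rT) = 0.986898
E₀ = V₀·N(d₁) − D·e^(−rT)·N(d₂)
   = 289.5061·0.845955 − 244.4617·0.986898·0.794209 = 53.299084
B₀ = V₀ − E₀ = 289.5061 − 53.299084 = 236.207016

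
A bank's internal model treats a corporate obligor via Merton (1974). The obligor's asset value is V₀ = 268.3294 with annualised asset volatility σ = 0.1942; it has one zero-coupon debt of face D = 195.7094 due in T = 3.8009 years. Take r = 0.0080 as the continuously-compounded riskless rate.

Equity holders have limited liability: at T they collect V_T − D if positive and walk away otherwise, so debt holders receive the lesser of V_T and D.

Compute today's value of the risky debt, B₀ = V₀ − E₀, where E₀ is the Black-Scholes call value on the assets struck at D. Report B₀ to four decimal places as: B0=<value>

d₁ = [ln(V₀/D) + (r + σ²/2)T] / (σ√T)
   = [ln(268.3294/195.7094) + (0.0080 + 0.5·0.1942²)·3.8009] / (0.1942·√3.8009)
   = [0.315584 + 0.102080] / 0.378610 = 1.103151
d₂ = d₁ − σ√T = 1.103151 − 0.378610 = 0.724541
N(d₁) = 0.865019,  N(d₂) = 0.765633,  e^(−rT) = 0.970050
E₀ = V₀·N(d₁) − D·e^(−rT)·N(d₂)
   = 268.3294·0.865019 − 195.7094·0.970050·0.765633 = 86.756183
B₀ = V₀ − E₀ = 268.3294 − 86.756183 = 181.573217

B0=181.5732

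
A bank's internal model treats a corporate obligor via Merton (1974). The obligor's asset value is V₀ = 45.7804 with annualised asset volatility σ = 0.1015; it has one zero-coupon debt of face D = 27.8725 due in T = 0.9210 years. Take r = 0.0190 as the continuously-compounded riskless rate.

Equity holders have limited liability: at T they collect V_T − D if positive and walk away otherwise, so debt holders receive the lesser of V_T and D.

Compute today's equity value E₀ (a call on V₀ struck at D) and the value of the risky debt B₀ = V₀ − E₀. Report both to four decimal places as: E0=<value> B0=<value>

E0=18.3914 B0=27.3890

d₁ = [ln(V₀/D) + (r + σ²/2)T] / (σ√T)
   = [ln(45.7804/27.8725) + (0.0190 + 0.5·0.1015²)·0.9210] / (0.1015·√0.9210)
   = [0.496216 + 0.022243] / 0.097408 = 5.322532
d₂ = d₁ − σ√T = 5.322532 − 0.097408 = 5.225124
N(d₁) = 1.000000,  N(d₂) = 1.000000,  e^(−rT) = 0.982653
E₀ = V₀·N(d₁) − D·e^(−rT)·N(d₂)
   = 45.7804·1.000000 − 27.8725·0.982653·1.000000 = 18.391398
B₀ = V₀ − E₀ = 45.7804 − 18.391398 = 27.389002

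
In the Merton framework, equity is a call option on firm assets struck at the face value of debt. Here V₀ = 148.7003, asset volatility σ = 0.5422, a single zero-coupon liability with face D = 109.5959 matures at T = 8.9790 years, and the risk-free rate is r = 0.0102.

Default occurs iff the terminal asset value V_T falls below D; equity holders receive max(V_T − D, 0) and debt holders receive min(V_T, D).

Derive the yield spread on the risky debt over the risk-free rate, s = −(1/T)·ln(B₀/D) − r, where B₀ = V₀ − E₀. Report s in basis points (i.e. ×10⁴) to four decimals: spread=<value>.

spread=769.5058

d₁ = [ln(V₀/D) + (r + σ²/2)T] / (σ√T)
   = [ln(148.7003/109.5959) + (0.0102 + 0.5·0.5422²)·8.9790] / (0.5422·√8.9790)
   = [0.305133 + 1.411413] / 1.624701 = 1.056530
d₂ = d₁ − σ√T = 1.056530 − 1.624701 = -0.568171
N(d₁) = 0.854637,  N(d₂) = 0.284959,  e^(−rT) = 0.912483
E₀ = V₀·N(d₁) − D·e^(−rT)·N(d₂)
   = 148.7003·0.854637 − 109.5959·0.912483·0.284959 = 98.587578
B₀ = V₀ − E₀ = 148.7003 − 98.587578 = 50.112722
spread = −(1/T)·ln(B₀/D) − r = −(1/8.9790)·ln(50.112722/109.5959) − 0.0102 = 0.07695058
in basis points: 0.07695058 × 10⁴ = 769.5058 bp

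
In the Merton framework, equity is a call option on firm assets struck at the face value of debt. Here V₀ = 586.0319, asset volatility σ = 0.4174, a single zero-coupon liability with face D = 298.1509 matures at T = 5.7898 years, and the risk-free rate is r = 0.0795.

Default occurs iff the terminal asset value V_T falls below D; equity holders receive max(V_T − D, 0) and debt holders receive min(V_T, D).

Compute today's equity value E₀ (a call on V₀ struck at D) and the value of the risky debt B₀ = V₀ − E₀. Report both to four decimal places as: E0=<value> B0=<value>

E0=417.6670 B0=168.3649

d₁ = [ln(V₀/D) + (r + σ²/2)T] / (σ√T)
   = [ln(586.0319/298.1509) + (0.0795 + 0.5·0.4174²)·5.7898] / (0.4174·√5.7898)
   = [0.675774 + 0.964647] / 1.004348 = 1.633319
d₂ = d₁ − σ√T = 1.633319 − 1.004348 = 0.628971
N(d₁) = 0.948799,  N(d₂) = 0.735316,  e^(−rT) = 0.631101
E₀ = V₀·N(d₁) − D·e^(−rT)·N(d₂)
   = 586.0319·0.948799 − 298.1509·0.631101·0.735316 = 417.666963
B₀ = V₀ − E₀ = 586.0319 − 417.666963 = 168.364937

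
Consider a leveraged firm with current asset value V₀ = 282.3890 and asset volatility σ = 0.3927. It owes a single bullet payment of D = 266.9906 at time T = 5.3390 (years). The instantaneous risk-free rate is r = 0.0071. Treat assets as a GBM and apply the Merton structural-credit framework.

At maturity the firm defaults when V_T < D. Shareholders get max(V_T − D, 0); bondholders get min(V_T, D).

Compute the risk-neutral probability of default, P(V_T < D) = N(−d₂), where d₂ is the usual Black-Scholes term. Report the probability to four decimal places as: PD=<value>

d₁ = [ln(V₀/D) + (r + σ²/2)T] / (σ√T)
   = [ln(282.3890/266.9906) + (0.0071 + 0.5·0.3927²)·5.3390] / (0.3927·√5.3390)
   = [0.056072 + 0.449579] / 0.907383 = 0.557263
d₂ = d₁ − σ√T = 0.557263 − 0.907383 = -0.350120
risk-neutral PD = N(−d₂) = N(0.350120) = 0.636876

PD=0.6369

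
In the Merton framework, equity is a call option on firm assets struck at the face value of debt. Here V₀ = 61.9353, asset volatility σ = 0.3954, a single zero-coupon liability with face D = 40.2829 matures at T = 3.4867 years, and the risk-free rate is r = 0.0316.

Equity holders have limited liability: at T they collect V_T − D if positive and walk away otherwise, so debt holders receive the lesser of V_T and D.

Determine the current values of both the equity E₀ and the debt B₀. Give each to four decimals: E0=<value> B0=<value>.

E0=30.3979 B0=31.5374

d₁ = [ln(V₀/D) + (r + σ²/2)T] / (σ√T)
   = [ln(61.9353/40.2829) + (0.0316 + 0.5·0.3954²)·3.4867] / (0.3954·√3.4867)
   = [0.430163 + 0.382737] / 0.738319 = 1.101015
d₂ = d₁ − σ√T = 1.101015 − 0.738319 = 0.362696
N(d₁) = 0.864555,  N(d₂) = 0.641584,  e^(−rT) = 0.895673
E₀ = V₀·N(d₁) − D·e^(−rT)·N(d₂)
   = 61.9353·0.864555 − 40.2829·0.895673·0.641584 = 30.397916
B₀ = V₀ − E₀ = 61.9353 − 30.397916 = 31.537384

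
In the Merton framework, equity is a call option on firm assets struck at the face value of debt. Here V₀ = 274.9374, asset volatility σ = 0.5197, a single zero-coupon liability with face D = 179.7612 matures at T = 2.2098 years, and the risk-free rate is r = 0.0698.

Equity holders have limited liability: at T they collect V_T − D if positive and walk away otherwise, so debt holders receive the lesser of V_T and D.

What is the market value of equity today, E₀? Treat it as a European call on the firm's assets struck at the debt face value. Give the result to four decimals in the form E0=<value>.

E0=140.8616

d₁ = [ln(V₀/D) + (r + σ²/2)T] / (σ√T)
   = [ln(274.9374/179.7612) + (0.0698 + 0.5·0.5197²)·2.2098] / (0.5197·√2.2098)
   = [0.424914 + 0.452664] / 0.772555 = 1.135944
d₂ = d₁ − σ√T = 1.135944 − 0.772555 = 0.363389
N(d₁) = 0.872010,  N(d₂) = 0.641843,  e^(−rT) = 0.857063
E₀ = V₀·N(d₁) − D·e^(−rT)·N(d₂)
   = 274.9374·0.872010 − 179.7612·0.857063·0.641843 = 140.861568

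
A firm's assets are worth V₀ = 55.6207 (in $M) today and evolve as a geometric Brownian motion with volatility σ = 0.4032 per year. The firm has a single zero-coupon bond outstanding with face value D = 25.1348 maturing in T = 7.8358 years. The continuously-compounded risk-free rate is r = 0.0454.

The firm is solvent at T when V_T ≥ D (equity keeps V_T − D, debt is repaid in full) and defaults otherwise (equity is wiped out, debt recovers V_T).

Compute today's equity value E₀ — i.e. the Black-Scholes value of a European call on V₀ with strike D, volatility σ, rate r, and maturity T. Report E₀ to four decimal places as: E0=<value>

d₁ = [ln(V₀/D) + (r + σ²/2)T] / (σ√T)
   = [ln(55.6207/25.1348) + (0.0454 + 0.5·0.4032²)·7.8358] / (0.4032·√7.8358)
   = [0.794302 + 0.992679] / 1.128658 = 1.583280
d₂ = d₁ − σ√T = 1.583280 − 1.128658 = 0.454623
N(d₁) = 0.943321,  N(d₂) = 0.675310,  e^(−rT) = 0.700651
E₀ = V₀·N(d₁) − D·e^(−rT)·N(d₂)
   = 55.6207·0.943321 − 25.1348·0.700651·0.675310 = 40.575494

E0=40.5755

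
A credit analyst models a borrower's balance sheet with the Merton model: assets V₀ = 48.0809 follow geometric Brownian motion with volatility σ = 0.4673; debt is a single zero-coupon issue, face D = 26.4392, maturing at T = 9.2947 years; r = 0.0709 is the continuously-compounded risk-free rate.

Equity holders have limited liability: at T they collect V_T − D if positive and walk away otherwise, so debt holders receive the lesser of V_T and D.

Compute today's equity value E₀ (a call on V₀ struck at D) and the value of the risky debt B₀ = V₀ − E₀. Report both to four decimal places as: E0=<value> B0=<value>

E0=37.6548 B0=10.4261

d₁ = [ln(V₀/D) + (r + σ²/2)T] / (σ√T)
   = [ln(48.0809/26.4392) + (0.0709 + 0.5·0.4673²)·9.2947] / (0.4673·√9.2947)
   = [0.598037 + 1.673833] / 1.424667 = 1.594667
d₂ = d₁ − σ√T = 1.594667 − 1.424667 = 0.170000
N(d₁) = 0.944607,  N(d₂) = 0.567495,  e^(−rT) = 0.517371
E₀ = V₀·N(d₁) − D·e^(−rT)·N(d₂)
   = 48.0809·0.944607 − 26.4392·0.517371·0.567495 = 37.654840
B₀ = V₀ − E₀ = 48.0809 − 37.654840 = 10.426060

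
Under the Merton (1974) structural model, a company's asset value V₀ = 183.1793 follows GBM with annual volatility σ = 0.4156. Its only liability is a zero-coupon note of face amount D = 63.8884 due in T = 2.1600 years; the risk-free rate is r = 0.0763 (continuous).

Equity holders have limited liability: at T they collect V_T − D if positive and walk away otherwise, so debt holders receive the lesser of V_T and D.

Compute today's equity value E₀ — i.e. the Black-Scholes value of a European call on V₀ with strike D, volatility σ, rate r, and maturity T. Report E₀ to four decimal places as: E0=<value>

E0=129.5041

d₁ = [ln(V₀/D) + (r + σ²/2)T] / (σ√T)
   = [ln(183.1793/63.8884) + (0.0763 + 0.5·0.4156²)·2.1600] / (0.4156·√2.1600)
   = [1.053328 + 0.351349] / 0.610805 = 2.299715
d₂ = d₁ − σ√T = 2.299715 − 0.610805 = 1.688910
N(d₁) = 0.989268,  N(d₂) = 0.954382,  e^(−rT) = 0.848057
E₀ = V₀·N(d₁) − D·e^(−rT)·N(d₂)
   = 183.1793·0.989268 − 63.8884·0.848057·0.954382 = 129.504057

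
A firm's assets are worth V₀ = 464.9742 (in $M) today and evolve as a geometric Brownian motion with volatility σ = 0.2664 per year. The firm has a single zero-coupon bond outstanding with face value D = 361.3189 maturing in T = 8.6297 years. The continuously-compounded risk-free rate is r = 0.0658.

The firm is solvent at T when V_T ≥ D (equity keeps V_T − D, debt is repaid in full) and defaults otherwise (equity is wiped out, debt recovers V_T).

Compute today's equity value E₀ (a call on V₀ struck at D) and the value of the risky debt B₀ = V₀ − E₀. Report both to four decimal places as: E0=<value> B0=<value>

E0=277.6660 B0=187.3082

d₁ = [ln(V₀/D) + (r + σ²/2)T] / (σ√T)
   = [ln(464.9742/361.3189) + (0.0658 + 0.5·0.2664²)·8.6297] / (0.2664·√8.6297)
   = [0.252221 + 0.874055] / 0.782586 = 1.439172
d₂ = d₁ − σ√T = 1.439172 − 0.782586 = 0.656586
N(d₁) = 0.924949,  N(d₂) = 0.744276,  e^(−rT) = 0.566752
E₀ = V₀·N(d₁) − D·e^(−rT)·N(d₂)
   = 464.9742·0.924949 − 361.3189·0.566752·0.744276 = 277.665997
B₀ = V₀ − E₀ = 464.9742 − 277.665997 = 187.308203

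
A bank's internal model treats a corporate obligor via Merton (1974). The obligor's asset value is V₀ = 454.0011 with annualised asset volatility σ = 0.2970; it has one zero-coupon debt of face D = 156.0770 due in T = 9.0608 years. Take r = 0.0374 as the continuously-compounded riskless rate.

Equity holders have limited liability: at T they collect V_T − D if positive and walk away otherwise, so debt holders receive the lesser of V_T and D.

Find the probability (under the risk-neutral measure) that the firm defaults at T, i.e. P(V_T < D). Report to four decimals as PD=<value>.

PD=0.1300

d₁ = [ln(V₀/D) + (r + σ²/2)T] / (σ√T)
   = [ln(454.0011/156.0770) + (0.0374 + 0.5·0.2970²)·9.0608] / (0.2970·√9.0608)
   = [1.067750 + 0.738496] / 0.894005 = 2.020399
d₂ = d₁ − σ√T = 2.020399 − 0.894005 = 1.126395
risk-neutral PD = N(−d₂) = N(-1.126395) = 0.129999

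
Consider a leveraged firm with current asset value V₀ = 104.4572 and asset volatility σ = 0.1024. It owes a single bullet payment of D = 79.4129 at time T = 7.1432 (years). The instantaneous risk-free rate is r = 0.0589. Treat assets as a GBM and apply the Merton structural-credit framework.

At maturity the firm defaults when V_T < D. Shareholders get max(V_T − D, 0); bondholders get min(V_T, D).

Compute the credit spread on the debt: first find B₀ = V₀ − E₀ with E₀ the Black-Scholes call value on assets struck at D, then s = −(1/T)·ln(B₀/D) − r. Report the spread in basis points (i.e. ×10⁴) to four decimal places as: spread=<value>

d₁ = [ln(V₀/D) + (r + σ²/2)T] / (σ√T)
   = [ln(104.4572/79.4129) + (0.0589 + 0.5·0.1024²)·7.1432] / (0.1024·√7.1432)
   = [0.274117 + 0.458185] / 0.273682 = 2.675740
d₂ = d₁ − σ√T = 2.675740 − 0.273682 = 2.402058
N(d₁) = 0.996272,  N(d₂) = 0.991848,  e^(−rT) = 0.656564
E₀ = V₀·N(d₁) − D·e^(−rT)·N(d₂)
   = 104.4572·0.996272 − 79.4129·0.656564·0.991848 = 52.353096
B₀ = V₀ − E₀ = 104.4572 − 52.353096 = 52.104104
spread = −(1/T)·ln(B₀/D) − r = −(1/7.1432)·ln(52.104104/79.4129) − 0.0589 = 0.00009556
in basis points: 0.00009556 × 10⁴ = 0.9556 bp

spread=0.9556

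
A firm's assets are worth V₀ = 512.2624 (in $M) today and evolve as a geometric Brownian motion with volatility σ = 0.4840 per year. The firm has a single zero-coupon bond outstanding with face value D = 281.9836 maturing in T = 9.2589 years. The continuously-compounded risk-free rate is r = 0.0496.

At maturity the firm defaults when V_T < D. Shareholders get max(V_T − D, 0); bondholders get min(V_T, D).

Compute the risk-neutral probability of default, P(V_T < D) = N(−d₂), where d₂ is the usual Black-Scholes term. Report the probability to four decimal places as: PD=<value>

PD=0.5077

d₁ = [ln(V₀/D) + (r + σ²/2)T] / (σ√T)
   = [ln(512.2624/281.9836) + (0.0496 + 0.5·0.4840²)·9.2589] / (0.4840·√9.2589)
   = [0.596988 + 1.543718] / 1.472737 = 1.453557
d₂ = d₁ − σ√T = 1.453557 − 1.472737 = -0.019180
risk-neutral PD = N(−d₂) = N(0.019180) = 0.507651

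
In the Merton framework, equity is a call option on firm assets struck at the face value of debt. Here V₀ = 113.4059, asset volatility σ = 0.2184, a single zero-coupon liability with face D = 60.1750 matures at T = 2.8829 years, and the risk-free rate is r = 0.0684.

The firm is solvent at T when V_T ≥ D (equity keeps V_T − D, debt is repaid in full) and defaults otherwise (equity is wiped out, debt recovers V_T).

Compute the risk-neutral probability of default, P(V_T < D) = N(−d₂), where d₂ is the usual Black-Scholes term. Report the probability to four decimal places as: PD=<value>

d₁ = [ln(V₀/D) + (r + σ²/2)T] / (σ√T)
   = [ln(113.4059/60.1750) + (0.0684 + 0.5·0.2184²)·2.8829] / (0.2184·√2.8829)
   = [0.633716 + 0.265945] / 0.370824 = 2.426118
d₂ = d₁ − σ√T = 2.426118 − 0.370824 = 2.055294
risk-neutral PD = N(−d₂) = N(-2.055294) = 0.019925

PD=0.0199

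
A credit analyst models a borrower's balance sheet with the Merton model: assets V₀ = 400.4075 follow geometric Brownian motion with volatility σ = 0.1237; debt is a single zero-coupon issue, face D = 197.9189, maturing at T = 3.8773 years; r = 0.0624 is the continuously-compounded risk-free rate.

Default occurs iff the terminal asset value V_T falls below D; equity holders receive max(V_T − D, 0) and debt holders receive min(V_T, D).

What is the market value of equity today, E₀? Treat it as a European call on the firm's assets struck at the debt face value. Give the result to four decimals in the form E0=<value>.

d₁ = [ln(V₀/D) + (r + σ²/2)T] / (σ√T)
   = [ln(400.4075/197.9189) + (0.0624 + 0.5·0.1237²)·3.8773] / (0.1237·√3.8773)
   = [0.704625 + 0.271608] / 0.243576 = 4.007923
d₂ = d₁ − σ√T = 4.007923 − 0.243576 = 3.764347
N(d₁) = 0.999969,  N(d₂) = 0.999917,  e^(−rT) = 0.785101
E₀ = V₀·N(d₁) − D·e^(−rT)·N(d₂)
   = 400.4075·0.999969 − 197.9189·0.785101·0.999917 = 245.021979

E0=245.0220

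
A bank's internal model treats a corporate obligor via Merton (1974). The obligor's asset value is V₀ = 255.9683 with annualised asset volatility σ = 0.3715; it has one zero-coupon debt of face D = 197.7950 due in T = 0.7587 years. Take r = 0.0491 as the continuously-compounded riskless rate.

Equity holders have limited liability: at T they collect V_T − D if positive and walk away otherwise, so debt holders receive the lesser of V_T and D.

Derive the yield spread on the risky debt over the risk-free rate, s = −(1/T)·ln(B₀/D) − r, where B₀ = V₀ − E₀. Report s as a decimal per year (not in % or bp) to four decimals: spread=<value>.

spread=0.0491

d₁ = [ln(V₀/D) + (r + σ²/2)T] / (σ√T)
   = [ln(255.9683/197.7950) + (0.0491 + 0.5·0.3715²)·0.7587] / (0.3715·√0.7587)
   = [0.257822 + 0.089607] / 0.323589 = 1.073675
d₂ = d₁ − σ√T = 1.073675 − 0.323589 = 0.750086
N(d₁) = 0.858516,  N(d₂) = 0.773399,  e^(−rT) = 0.963433
E₀ = V₀·N(d₁) − D·e^(−rT)·N(d₂)
   = 255.9683·0.858516 − 197.7950·0.963433·0.773399 = 72.372263
B₀ = V₀ − E₀ = 255.9683 − 72.372263 = 183.596037
spread = −(1/T)·ln(B₀/D) − r = −(1/0.7587)·ln(183.596037/197.7950) − 0.0491 = 0.04908538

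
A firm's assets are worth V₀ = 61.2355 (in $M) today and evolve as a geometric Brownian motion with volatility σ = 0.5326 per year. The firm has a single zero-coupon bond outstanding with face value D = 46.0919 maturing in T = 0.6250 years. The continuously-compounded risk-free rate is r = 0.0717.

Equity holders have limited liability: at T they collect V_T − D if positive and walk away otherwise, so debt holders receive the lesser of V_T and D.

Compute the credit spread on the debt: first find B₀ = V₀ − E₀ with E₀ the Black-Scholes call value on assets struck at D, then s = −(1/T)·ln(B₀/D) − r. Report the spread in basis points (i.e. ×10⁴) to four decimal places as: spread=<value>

spread=1004.9333

d₁ = [ln(V₀/D) + (r + σ²/2)T] / (σ√T)
   = [ln(61.2355/46.0919) + (0.0717 + 0.5·0.5326²)·0.6250] / (0.5326·√0.6250)
   = [0.284090 + 0.133457] / 0.421057 = 0.991663
d₂ = d₁ − σ√T = 0.991663 − 0.421057 = 0.570606
N(d₁) = 0.839319,  N(d₂) = 0.715867,  e^(−rT) = 0.956177
E₀ = V₀·N(d₁) − D·e^(−rT)·N(d₂)
   = 61.2355·0.839319 − 46.0919·0.956177·0.715867 = 19.846448
B₀ = V₀ − E₀ = 61.2355 − 19.846448 = 41.389052
spread = −(1/T)·ln(B₀/D) − r = −(1/0.6250)·ln(41.389052/46.0919) − 0.0717 = 0.10049333
in basis points: 0.10049333 × 10⁴ = 1004.9333 bp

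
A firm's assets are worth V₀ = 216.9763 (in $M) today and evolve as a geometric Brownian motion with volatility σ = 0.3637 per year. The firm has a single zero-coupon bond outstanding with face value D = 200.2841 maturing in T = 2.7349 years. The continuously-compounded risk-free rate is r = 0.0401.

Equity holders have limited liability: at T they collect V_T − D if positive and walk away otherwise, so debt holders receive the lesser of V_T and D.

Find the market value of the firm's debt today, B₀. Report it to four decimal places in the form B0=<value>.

d₁ = [ln(V₀/D) + (r + σ²/2)T] / (σ√T)
   = [ln(216.9763/200.2841) + (0.0401 + 0.5·0.3637²)·2.7349] / (0.3637·√2.7349)
   = [0.080051 + 0.290553] / 0.601470 = 0.616163
d₂ = d₁ − σ√T = 0.616163 − 0.601470 = 0.014693
N(d₁) = 0.731107,  N(d₂) = 0.505862,  e^(−rT) = 0.896130
E₀ = V₀·N(d₁) − D·e^(−rT)·N(d₂)
   = 216.9763·0.731107 − 200.2841·0.896130·0.505862 = 67.840456
B₀ = V₀ − E₀ = 216.9763 − 67.840456 = 149.135844

B0=149.1358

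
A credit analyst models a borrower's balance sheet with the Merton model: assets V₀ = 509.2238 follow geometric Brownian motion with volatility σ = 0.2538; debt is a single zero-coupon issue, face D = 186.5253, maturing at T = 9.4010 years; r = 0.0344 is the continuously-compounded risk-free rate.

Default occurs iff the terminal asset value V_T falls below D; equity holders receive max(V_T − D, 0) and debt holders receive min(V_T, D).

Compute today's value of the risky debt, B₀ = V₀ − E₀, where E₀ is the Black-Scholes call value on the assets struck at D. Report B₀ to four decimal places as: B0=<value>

B0=131.5139

d₁ = [ln(V₀/D) + (r + σ²/2)T] / (σ√T)
   = [ln(509.2238/186.5253) + (0.0344 + 0.5·0.2538²)·9.4010] / (0.2538·√9.4010)
   = [1.004321 + 0.626174] / 0.778177 = 2.095274
d₂ = d₁ − σ√T = 2.095274 − 0.778177 = 1.317097
N(d₁) = 0.981927,  N(d₂) = 0.906097,  e^(−rT) = 0.723688
E₀ = V₀·N(d₁) − D·e^(−rT)·N(d₂)
   = 509.2238·0.981927 − 186.5253·0.723688·0.906097 = 377.709870
B₀ = V₀ − E₀ = 509.2238 − 377.709870 = 131.513930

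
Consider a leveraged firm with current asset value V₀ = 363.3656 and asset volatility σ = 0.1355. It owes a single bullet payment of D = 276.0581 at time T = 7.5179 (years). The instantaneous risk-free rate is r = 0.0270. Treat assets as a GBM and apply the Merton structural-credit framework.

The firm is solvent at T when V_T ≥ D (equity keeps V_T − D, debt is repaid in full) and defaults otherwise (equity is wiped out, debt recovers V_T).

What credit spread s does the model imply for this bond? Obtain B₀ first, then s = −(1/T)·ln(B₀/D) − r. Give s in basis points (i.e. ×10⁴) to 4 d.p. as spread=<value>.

spread=29.4065

d₁ = [ln(V₀/D) + (r + σ²/2)T] / (σ√T)
   = [ln(363.3656/276.0581) + (0.0270 + 0.5·0.1355²)·7.5179] / (0.1355·√7.5179)
   = [0.274798 + 0.271999] / 0.371525 = 1.471764
d₂ = d₁ − σ√T = 1.471764 − 0.371525 = 1.100240
N(d₁) = 0.929458,  N(d₂) = 0.864386,  e^(−rT) = 0.816292
E₀ = V₀·N(d₁) − D·e^(−rT)·N(d₂)
   = 363.3656·0.929458 − 276.0581·0.816292·0.864386 = 142.948747
B₀ = V₀ − E₀ = 363.3656 − 142.948747 = 220.416853
spread = −(1/T)·ln(B₀/D) − r = −(1/7.5179)·ln(220.416853/276.0581) − 0.0270 = 0.00294065
in basis points: 0.00294065 × 10⁴ = 29.4065 bp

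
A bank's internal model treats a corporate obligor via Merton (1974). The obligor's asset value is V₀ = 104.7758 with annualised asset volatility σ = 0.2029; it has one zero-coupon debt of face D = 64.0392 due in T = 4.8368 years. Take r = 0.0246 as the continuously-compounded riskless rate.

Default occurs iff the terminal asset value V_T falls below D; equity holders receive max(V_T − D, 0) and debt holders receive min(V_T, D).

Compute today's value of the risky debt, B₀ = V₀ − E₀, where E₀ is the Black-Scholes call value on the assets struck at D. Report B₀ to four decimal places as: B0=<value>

B0=55.5299

d₁ = [ln(V₀/D) + (r + σ²/2)T] / (σ√T)
   = [ln(104.7758/64.0392) + (0.0246 + 0.5·0.2029²)·4.8368] / (0.2029·√4.8368)
   = [0.492327 + 0.218547] / 0.446232 = 1.593059
d₂ = d₁ − σ√T = 1.593059 − 0.446232 = 1.146826
N(d₁) = 0.944426,  N(d₂) = 0.874273,  e^(−rT) = 0.887821
E₀ = V₀·N(d₁) − D·e^(−rT)·N(d₂)
   = 104.7758·0.944426 − 64.0392·0.887821·0.874273 = 49.245937
B₀ = V₀ − E₀ = 104.7758 − 49.245937 = 55.529863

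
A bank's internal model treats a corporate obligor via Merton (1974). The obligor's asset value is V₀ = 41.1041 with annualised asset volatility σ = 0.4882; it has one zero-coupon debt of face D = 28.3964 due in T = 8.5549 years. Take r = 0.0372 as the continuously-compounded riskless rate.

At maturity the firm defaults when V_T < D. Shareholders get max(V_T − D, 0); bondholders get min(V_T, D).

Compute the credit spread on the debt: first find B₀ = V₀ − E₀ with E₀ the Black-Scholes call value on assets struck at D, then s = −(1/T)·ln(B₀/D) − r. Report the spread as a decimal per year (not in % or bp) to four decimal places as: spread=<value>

d₁ = [ln(V₀/D) + (r + σ²/2)T] / (σ√T)
   = [ln(41.1041/28.3964) + (0.0372 + 0.5·0.4882²)·8.5549] / (0.4882·√8.5549)
   = [0.369845 + 1.337726] / 1.427924 = 1.195842
d₂ = d₁ − σ√T = 1.195842 − 1.427924 = -0.232083
N(d₁) = 0.884121,  N(d₂) = 0.408237,  e^(−rT) = 0.727427
E₀ = V₀·N(d₁) − D·e^(−rT)·N(d₂)
   = 41.1041·0.884121 − 28.3964·0.727427·0.408237 = 27.908330
B₀ = V₀ − E₀ = 41.1041 − 27.908330 = 13.195770
spread = −(1/T)·ln(B₀/D) − r = −(1/8.5549)·ln(13.195770/28.3964) − 0.0372 = 0.05238212

spread=0.0524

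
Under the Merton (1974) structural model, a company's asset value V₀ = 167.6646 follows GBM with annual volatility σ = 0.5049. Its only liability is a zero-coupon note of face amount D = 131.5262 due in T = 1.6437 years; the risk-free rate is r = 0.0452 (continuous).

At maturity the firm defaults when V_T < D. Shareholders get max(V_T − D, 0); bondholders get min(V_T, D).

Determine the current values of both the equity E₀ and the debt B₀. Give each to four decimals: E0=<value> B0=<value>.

d₁ = [ln(V₀/D) + (r + σ²/2)T] / (σ√T)
   = [ln(167.6646/131.5262) + (0.0452 + 0.5·0.5049²)·1.6437] / (0.5049·√1.6437)
   = [0.242759 + 0.283805] / 0.647316 = 0.813457
d₂ = d₁ − σ√T = 0.813457 − 0.647316 = 0.166140
N(d₁) = 0.792022,  N(d₂) = 0.565977,  e^(−rT) = 0.928398
E₀ = V₀·N(d₁) − D·e^(−rT)·N(d₂)
   = 167.6646·0.792022 − 131.5262·0.928398·0.565977 = 63.683405
B₀ = V₀ − E₀ = 167.6646 − 63.683405 = 103.981195

E0=63.6834 B0=103.9812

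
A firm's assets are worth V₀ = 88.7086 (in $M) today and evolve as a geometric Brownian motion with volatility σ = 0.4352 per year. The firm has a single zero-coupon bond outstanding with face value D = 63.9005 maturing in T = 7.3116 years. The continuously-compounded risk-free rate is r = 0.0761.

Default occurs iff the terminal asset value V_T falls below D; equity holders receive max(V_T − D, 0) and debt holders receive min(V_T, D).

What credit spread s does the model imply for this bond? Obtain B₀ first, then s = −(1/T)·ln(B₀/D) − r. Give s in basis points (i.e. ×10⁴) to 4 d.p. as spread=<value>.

d₁ = [ln(V₀/D) + (r + σ²/2)T] / (σ√T)
   = [ln(88.7086/63.9005) + (0.0761 + 0.5·0.4352²)·7.3116] / (0.4352·√7.3116)
   = [0.328030 + 1.248818] / 1.176780 = 1.339968
d₂ = d₁ − σ√T = 1.339968 − 1.176780 = 0.163189
N(d₁) = 0.909872,  N(d₂) = 0.564815,  e^(−rT) = 0.573262
E₀ = V₀·N(d₁) − D·e^(−rT)·N(d₂)
   = 88.7086·0.909872 − 63.9005·0.573262·0.564815 = 60.023340
B₀ = V₀ − E₀ = 88.7086 − 60.023340 = 28.685260
spread = −(1/T)·ln(B₀/D) − r = −(1/7.3116)·ln(28.685260/63.9005) − 0.0761 = 0.03344426
in basis points: 0.03344426 × 10⁴ = 334.4426 bp

spread=334.4426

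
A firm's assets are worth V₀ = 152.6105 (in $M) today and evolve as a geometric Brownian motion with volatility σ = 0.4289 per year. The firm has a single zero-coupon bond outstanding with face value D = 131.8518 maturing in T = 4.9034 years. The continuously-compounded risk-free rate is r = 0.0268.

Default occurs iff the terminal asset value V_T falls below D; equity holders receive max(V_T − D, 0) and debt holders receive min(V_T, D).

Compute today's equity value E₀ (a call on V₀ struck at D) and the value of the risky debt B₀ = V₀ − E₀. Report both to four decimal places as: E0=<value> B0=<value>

d₁ = [ln(V₀/D) + (r + σ²/2)T] / (σ√T)
   = [ln(152.6105/131.8518) + (0.0268 + 0.5·0.4289²)·4.9034] / (0.4289·√4.9034)
   = [0.146210 + 0.582414] / 0.949740 = 0.767183
d₂ = d₁ − σ√T = 0.767183 − 0.949740 = -0.182557
N(d₁) = 0.778514,  N(d₂) = 0.427573,  e^(−rT) = 0.876857
E₀ = V₀·N(d₁) − D·e^(−rT)·N(d₂)
   = 152.6105·0.778514 − 131.8518·0.876857·0.427573 = 69.375437
B₀ = V₀ − E₀ = 152.6105 − 69.375437 = 83.235063

E0=69.3754 B0=83.2351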